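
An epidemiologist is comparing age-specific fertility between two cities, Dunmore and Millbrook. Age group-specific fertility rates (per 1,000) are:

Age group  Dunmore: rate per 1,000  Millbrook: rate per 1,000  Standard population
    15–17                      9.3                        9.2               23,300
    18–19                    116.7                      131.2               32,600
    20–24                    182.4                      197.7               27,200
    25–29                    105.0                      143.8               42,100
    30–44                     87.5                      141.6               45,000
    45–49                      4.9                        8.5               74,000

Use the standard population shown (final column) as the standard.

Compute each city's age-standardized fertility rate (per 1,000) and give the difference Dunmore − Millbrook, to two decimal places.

Standard total = 244,200; weights = 0.0954, 0.1335, 0.1114, 0.1724, 0.1843, 0.3030.
Dunmore: 0.0954×9.3 + 0.1335×116.7 + 0.1114×182.4 + 0.1724×105.0 + 0.1843×87.5 + 0.3030×4.9 = 72.4938 per 1,000.
Millbrook: 0.0954×9.2 + 0.1335×131.2 + 0.1114×197.7 + 0.1724×143.8 + 0.1843×141.6 + 0.3030×8.5 = 93.8735 per 1,000.
Difference = 72.4938 − 93.8735 = -21.3796.

-21.38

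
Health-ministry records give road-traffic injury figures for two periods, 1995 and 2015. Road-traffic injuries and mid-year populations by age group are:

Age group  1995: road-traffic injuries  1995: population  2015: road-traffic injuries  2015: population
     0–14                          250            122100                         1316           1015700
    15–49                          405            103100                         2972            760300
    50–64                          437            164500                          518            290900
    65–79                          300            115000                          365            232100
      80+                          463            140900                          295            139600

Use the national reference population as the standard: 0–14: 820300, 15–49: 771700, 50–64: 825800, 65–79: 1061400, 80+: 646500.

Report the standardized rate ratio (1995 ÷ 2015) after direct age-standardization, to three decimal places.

Age-specific rates per 100000 for 1995: 204.75, 392.82, 265.65, 260.87, 328.60.
For 2015: 129.57, 390.90, 178.07, 157.26, 211.32.
Standard total = 4125700; weights = 0.1988, 0.1870, 0.2002, 0.2573, 0.1567.
1995: 0.1988×204.75 + 0.1870×392.82 + 0.2002×265.65 + 0.2573×260.87 + 0.1567×328.60 = 285.9642 per 100000.
2015: 0.1988×129.57 + 0.1870×390.90 + 0.2002×178.07 + 0.2573×157.26 + 0.1567×211.32 = 208.0908 per 100000.
Ratio = 285.9642 ÷ 208.0908 = 1.37423.

1.374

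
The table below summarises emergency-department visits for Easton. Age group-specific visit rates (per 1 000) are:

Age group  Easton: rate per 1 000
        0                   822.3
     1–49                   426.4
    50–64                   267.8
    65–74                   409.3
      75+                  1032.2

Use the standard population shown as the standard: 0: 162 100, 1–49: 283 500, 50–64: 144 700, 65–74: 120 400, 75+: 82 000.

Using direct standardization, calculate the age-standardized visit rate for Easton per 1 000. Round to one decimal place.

Standard total = 792 700; weights = 0.2045, 0.3576, 0.1825, 0.1519, 0.1034.
Standardized rate: 0.2045×822.3 + 0.3576×426.4 + 0.1825×267.8 + 0.1519×409.3 + 0.1034×1032.2 = 538.4761 per 1 000.

538.5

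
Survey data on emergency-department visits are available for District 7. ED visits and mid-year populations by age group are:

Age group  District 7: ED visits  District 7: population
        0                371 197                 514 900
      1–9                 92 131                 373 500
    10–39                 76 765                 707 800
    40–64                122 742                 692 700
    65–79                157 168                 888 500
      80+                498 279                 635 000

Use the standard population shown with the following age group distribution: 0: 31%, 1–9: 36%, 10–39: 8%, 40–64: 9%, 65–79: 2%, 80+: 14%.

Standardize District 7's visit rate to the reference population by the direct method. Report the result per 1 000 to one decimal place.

450.3

Age-specific rates per 1 000 for District 7: 720.911, 246.669, 108.456, 177.194, 176.891, 784.691.
Standard weights: 0.31, 0.36, 0.08, 0.09, 0.02, 0.14.
Standardized rate: 0.3100×720.911 + 0.3600×246.669 + 0.0800×108.456 + 0.0900×177.194 + 0.0200×176.891 + 0.1400×784.691 = 450.3018 per 1 000.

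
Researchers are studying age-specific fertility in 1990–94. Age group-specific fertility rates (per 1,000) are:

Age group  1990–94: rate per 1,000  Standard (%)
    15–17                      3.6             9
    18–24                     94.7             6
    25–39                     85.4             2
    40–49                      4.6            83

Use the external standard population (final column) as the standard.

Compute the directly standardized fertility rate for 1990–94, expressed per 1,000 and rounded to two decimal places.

Standard weights: 0.09, 0.06, 0.02, 0.83.
Standardized rate: 0.0900×3.6 + 0.0600×94.7 + 0.0200×85.4 + 0.8300×4.6 = 11.5320 per 1,000.

11.53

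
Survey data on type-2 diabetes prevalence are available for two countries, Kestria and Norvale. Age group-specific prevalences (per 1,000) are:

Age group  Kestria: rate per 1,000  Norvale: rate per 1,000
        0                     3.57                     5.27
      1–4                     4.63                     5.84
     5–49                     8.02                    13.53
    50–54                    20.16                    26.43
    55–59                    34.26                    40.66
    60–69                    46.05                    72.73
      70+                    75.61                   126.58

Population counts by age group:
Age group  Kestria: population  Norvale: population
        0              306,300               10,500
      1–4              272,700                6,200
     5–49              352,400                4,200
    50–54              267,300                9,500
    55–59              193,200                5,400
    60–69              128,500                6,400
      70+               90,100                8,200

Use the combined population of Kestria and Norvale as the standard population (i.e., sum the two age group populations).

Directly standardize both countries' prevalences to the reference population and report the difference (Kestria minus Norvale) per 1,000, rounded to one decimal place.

-8.7

Combined standard total = 1,660,900; weights = 0.1907, 0.1679, 0.2147, 0.1667, 0.1196, 0.0812, 0.0592.
Kestria: 0.1907×3.57 + 0.1679×4.63 + 0.2147×8.02 + 0.1667×20.16 + 0.1196×34.26 + 0.0812×46.05 + 0.0592×75.61 = 18.8519 per 1,000.
Norvale: 0.1907×5.27 + 0.1679×5.84 + 0.2147×13.53 + 0.1667×26.43 + 0.1196×40.66 + 0.0812×72.73 + 0.0592×126.58 = 27.5562 per 1,000.
Difference = 18.8519 − 27.5562 = -8.7043.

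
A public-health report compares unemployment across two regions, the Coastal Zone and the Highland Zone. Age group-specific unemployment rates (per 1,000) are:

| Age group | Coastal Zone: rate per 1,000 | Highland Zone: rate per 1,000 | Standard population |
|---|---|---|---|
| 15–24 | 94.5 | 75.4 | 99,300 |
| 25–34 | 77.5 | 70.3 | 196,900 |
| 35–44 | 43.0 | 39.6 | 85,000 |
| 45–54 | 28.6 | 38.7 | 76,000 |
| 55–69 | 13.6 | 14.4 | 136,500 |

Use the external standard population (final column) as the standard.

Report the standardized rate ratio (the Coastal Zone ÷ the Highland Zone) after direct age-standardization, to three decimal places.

1.092

Standard total = 593,700; weights = 0.1673, 0.3316, 0.1432, 0.1280, 0.2299.
The Coastal Zone: 0.1673×94.5 + 0.3316×77.5 + 0.1432×43.0 + 0.1280×28.6 + 0.2299×13.6 = 54.4528 per 1,000.
The Highland Zone: 0.1673×75.4 + 0.3316×70.3 + 0.1432×39.6 + 0.1280×38.7 + 0.2299×14.4 = 49.8604 per 1,000.
Ratio = 54.4528 ÷ 49.8604 = 1.09211.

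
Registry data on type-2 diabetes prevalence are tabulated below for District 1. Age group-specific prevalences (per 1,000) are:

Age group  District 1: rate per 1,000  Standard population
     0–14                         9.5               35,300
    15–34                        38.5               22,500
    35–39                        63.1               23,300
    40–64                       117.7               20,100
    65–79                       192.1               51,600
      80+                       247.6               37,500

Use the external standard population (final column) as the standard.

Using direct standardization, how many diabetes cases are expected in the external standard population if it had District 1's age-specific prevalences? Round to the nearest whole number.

Expected diabetes cases = Σ (standard pop × age-specific rate ÷ 1,000)
= 35,300×9.5/1,000 + 22,500×38.5/1,000 + 23,300×63.1/1,000 + 20,100×117.7/1,000 + 51,600×192.1/1,000 + 37,500×247.6/1,000
= 335.35 + 866.25 + 1470.23 + 2365.77 + 9912.36 + 9285.00 = 24234.96.

24235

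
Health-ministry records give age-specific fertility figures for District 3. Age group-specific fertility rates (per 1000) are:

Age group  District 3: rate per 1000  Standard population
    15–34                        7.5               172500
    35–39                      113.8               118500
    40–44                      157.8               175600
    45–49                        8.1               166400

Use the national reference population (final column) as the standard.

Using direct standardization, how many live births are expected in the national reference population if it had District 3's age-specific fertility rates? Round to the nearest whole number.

Expected live births = Σ (standard pop × age-specific rate ÷ 1000)
= 172500×7.5/1000 + 118500×113.8/1000 + 175600×157.8/1000 + 166400×8.1/1000
= 1293.75 + 13485.30 + 27709.68 + 1347.84 = 43836.57.

43837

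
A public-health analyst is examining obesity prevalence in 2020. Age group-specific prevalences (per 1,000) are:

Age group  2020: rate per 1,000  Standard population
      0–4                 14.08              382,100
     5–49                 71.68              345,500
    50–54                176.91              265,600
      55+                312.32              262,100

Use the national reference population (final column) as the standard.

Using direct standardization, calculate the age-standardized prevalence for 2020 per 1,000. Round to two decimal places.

Standard total = 1,255,300; weights = 0.3044, 0.2752, 0.2116, 0.2088.
Standardized rate: 0.3044×14.08 + 0.2752×71.68 + 0.2116×176.91 + 0.2088×312.32 = 126.6564 per 1,000.

126.66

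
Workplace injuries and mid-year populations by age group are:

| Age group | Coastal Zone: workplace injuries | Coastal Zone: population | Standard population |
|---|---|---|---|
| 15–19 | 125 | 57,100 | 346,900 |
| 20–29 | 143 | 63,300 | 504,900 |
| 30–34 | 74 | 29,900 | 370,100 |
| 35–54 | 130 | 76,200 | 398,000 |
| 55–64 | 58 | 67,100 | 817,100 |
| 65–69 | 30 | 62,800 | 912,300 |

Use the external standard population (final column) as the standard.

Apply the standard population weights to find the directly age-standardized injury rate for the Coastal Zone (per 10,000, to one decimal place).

13.8

Age-specific rates per 10,000 for the Coastal Zone: 21.89, 22.59, 24.75, 17.06, 8.64, 4.78.
Standard total = 3,349,300; weights = 0.1036, 0.1507, 0.1105, 0.1188, 0.2440, 0.2724.
Standardized rate: 0.1036×21.89 + 0.1507×22.59 + 0.1105×24.75 + 0.1188×17.06 + 0.2440×8.64 + 0.2724×4.78 = 13.8450 per 10,000.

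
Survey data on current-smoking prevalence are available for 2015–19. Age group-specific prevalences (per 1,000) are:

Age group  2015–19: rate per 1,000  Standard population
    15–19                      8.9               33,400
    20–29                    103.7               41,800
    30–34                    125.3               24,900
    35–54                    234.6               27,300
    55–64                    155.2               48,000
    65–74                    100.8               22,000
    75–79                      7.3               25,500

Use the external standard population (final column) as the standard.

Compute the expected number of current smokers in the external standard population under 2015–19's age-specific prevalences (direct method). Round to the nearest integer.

Expected current smokers = Σ (standard pop × age-specific rate ÷ 1,000)
= 33,400×8.9/1,000 + 41,800×103.7/1,000 + 24,900×125.3/1,000 + 27,300×234.6/1,000 + 48,000×155.2/1,000 + 22,000×100.8/1,000 + 25,500×7.3/1,000
= 297.26 + 4334.66 + 3119.97 + 6404.58 + 7449.60 + 2217.60 + 186.15 = 24009.82.

24010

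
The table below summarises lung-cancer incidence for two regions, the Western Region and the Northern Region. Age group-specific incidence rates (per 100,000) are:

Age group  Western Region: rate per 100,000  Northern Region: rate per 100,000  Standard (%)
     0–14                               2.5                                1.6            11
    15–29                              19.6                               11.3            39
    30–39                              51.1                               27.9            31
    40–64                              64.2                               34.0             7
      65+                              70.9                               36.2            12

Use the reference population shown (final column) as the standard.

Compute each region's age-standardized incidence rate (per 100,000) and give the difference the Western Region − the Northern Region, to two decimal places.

16.81

Standard weights: 0.11, 0.39, 0.31, 0.07, 0.12.
The Western Region: 0.1100×2.5 + 0.3900×19.6 + 0.3100×51.1 + 0.0700×64.2 + 0.1200×70.9 = 36.7620 per 100,000.
The Northern Region: 0.1100×1.6 + 0.3900×11.3 + 0.3100×27.9 + 0.0700×34.0 + 0.1200×36.2 = 19.9560 per 100,000.
Difference = 36.7620 − 19.9560 = 16.8060.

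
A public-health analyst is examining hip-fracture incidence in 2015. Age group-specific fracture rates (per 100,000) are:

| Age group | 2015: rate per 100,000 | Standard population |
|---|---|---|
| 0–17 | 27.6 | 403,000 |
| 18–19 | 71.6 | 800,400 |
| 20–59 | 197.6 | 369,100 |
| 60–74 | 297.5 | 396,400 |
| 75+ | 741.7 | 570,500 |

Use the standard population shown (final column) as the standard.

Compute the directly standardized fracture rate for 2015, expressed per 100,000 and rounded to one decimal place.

Standard total = 2,539,400; weights = 0.1587, 0.3152, 0.1453, 0.1561, 0.2247.
Standardized rate: 0.1587×27.6 + 0.3152×71.6 + 0.1453×197.6 + 0.1561×297.5 + 0.2247×741.7 = 268.7385 per 100,000.

268.7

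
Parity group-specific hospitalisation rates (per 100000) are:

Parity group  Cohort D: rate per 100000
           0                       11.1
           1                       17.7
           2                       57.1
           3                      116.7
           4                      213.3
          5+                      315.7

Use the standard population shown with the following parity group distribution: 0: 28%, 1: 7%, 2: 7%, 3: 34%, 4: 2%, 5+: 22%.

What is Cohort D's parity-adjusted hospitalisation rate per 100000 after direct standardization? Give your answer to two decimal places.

121.74

Standard weights: 0.28, 0.07, 0.07, 0.34, 0.02, 0.22.
Standardized rate: 0.2800×11.1 + 0.0700×17.7 + 0.0700×57.1 + 0.3400×116.7 + 0.0200×213.3 + 0.2200×315.7 = 121.7420 per 100000.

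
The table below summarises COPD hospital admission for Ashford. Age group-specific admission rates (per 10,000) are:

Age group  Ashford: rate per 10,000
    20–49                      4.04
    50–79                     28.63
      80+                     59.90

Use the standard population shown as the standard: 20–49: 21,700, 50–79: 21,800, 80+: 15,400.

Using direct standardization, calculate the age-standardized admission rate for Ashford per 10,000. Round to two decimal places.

Standard total = 58,900; weights = 0.3684, 0.3701, 0.2615.
Standardized rate: 0.3684×4.04 + 0.3701×28.63 + 0.2615×59.90 = 27.7464 per 10,000.

27.75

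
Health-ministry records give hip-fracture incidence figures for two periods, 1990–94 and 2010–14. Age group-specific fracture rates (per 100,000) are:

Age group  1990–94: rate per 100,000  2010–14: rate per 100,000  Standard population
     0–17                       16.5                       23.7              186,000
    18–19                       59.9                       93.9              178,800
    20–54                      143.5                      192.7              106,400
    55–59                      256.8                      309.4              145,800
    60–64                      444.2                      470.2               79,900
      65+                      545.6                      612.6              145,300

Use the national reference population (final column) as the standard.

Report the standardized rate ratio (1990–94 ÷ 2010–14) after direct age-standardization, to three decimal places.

0.849

Standard total = 842,200; weights = 0.2209, 0.2123, 0.1263, 0.1731, 0.0949, 0.1725.
1990–94: 0.2209×16.5 + 0.2123×59.9 + 0.1263×143.5 + 0.1731×256.8 + 0.0949×444.2 + 0.1725×545.6 = 215.2175 per 100,000.
2010–14: 0.2209×23.7 + 0.2123×93.9 + 0.1263×192.7 + 0.1731×309.4 + 0.0949×470.2 + 0.1725×612.6 = 253.3734 per 100,000.
Ratio = 215.2175 ÷ 253.3734 = 0.84941.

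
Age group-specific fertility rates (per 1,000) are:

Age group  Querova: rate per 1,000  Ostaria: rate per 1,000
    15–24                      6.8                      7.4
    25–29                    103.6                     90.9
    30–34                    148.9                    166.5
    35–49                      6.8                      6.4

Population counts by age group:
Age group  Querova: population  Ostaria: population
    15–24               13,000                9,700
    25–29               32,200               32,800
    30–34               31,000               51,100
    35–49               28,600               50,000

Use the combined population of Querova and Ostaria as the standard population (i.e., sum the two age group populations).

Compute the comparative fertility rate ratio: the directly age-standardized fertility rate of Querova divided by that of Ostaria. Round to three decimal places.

Combined standard total = 248,400; weights = 0.0914, 0.2617, 0.3305, 0.3164.
Querova: 0.0914×6.8 + 0.2617×103.6 + 0.3305×148.9 + 0.3164×6.8 = 79.0963 per 1,000.
Ostaria: 0.0914×7.4 + 0.2617×90.9 + 0.3305×166.5 + 0.3164×6.4 = 81.5184 per 1,000.
Ratio = 79.0963 ÷ 81.5184 = 0.97029.

0.970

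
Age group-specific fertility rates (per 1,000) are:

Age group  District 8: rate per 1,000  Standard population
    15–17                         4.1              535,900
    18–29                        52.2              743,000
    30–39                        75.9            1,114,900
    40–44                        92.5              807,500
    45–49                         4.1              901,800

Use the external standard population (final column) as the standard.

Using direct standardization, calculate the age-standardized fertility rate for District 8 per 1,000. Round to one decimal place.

Standard total = 4,103,100; weights = 0.1306, 0.1811, 0.2717, 0.1968, 0.2198.
Standardized rate: 0.1306×4.1 + 0.1811×52.2 + 0.2717×75.9 + 0.1968×92.5 + 0.2198×4.1 = 49.7170 per 1,000.

49.7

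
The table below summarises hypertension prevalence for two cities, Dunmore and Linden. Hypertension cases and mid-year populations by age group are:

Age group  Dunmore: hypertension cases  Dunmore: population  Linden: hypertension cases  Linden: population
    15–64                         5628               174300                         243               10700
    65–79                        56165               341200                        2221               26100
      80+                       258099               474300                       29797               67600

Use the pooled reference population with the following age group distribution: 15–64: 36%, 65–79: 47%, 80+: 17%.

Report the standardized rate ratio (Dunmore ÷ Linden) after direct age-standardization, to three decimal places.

1.474

Age-specific rates per 1000 for Dunmore: 32.289, 164.610, 544.168.
For Linden: 22.710, 85.096, 440.784.
Standard weights: 0.36, 0.47, 0.17.
Dunmore: 0.3600×32.289 + 0.4700×164.610 + 0.1700×544.168 = 181.4995 per 1000.
Linden: 0.3600×22.710 + 0.4700×85.096 + 0.1700×440.784 = 123.1040 per 1000.
Ratio = 181.4995 ÷ 123.1040 = 1.47436.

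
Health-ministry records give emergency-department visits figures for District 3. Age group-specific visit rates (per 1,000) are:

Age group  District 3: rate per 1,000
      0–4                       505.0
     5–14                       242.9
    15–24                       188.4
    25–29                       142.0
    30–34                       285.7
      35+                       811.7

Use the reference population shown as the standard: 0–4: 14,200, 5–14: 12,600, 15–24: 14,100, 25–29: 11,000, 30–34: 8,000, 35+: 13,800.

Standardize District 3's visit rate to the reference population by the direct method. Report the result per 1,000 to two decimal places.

Standard total = 73,700; weights = 0.1927, 0.1710, 0.1913, 0.1493, 0.1085, 0.1872.
Standardized rate: 0.1927×505.0 + 0.1710×242.9 + 0.1913×188.4 + 0.1493×142.0 + 0.1085×285.7 + 0.1872×811.7 = 379.0643 per 1,000.

379.06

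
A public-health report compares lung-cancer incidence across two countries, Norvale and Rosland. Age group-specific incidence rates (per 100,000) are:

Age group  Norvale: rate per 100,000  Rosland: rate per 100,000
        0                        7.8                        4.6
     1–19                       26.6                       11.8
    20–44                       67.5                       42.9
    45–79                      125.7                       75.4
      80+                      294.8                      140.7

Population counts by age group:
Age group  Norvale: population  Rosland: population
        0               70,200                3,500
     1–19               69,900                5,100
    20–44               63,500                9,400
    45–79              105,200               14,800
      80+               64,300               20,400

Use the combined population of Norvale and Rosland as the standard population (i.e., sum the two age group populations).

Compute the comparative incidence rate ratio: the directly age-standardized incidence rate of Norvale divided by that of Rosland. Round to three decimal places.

Combined standard total = 426,300; weights = 0.1729, 0.1759, 0.1710, 0.2815, 0.1987.
Norvale: 0.1729×7.8 + 0.1759×26.6 + 0.1710×67.5 + 0.2815×125.7 + 0.1987×294.8 = 111.5275 per 100,000.
Rosland: 0.1729×4.6 + 0.1759×11.8 + 0.1710×42.9 + 0.2815×75.4 + 0.1987×140.7 = 59.3871 per 100,000.
Ratio = 111.5275 ÷ 59.3871 = 1.87798.

1.878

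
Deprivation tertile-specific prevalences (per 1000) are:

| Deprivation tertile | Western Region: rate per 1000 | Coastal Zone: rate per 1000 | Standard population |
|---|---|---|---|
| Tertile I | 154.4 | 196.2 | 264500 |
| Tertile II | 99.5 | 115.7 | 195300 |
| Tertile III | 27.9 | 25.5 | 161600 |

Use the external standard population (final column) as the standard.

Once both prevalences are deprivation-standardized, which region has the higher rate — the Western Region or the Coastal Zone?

Standard total = 621400; weights = 0.4257, 0.3143, 0.2601.
The Western Region: 0.4257×154.4 + 0.3143×99.5 + 0.2601×27.9 = 104.2481 per 1000.
The Coastal Zone: 0.4257×196.2 + 0.3143×115.7 + 0.2601×25.5 = 126.5077 per 1000.

Coastal Zone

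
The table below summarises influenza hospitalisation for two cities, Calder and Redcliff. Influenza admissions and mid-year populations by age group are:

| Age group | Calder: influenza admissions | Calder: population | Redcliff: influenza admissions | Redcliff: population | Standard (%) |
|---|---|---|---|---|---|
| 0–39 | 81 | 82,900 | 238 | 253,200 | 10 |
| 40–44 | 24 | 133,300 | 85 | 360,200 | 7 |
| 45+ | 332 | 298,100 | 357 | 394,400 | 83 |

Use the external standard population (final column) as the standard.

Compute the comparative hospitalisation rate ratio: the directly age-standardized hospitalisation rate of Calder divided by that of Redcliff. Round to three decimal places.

Age-specific rates per 100,000 for Calder: 97.71, 18.00, 111.37.
For Redcliff: 94.00, 23.60, 90.52.
Standard weights: 0.10, 0.07, 0.83.
Calder: 0.1000×97.71 + 0.0700×18.00 + 0.8300×111.37 = 103.4699 per 100,000.
Redcliff: 0.1000×94.00 + 0.0700×23.60 + 0.8300×90.52 = 86.1809 per 100,000.
Ratio = 103.4699 ÷ 86.1809 = 1.20061.

1.201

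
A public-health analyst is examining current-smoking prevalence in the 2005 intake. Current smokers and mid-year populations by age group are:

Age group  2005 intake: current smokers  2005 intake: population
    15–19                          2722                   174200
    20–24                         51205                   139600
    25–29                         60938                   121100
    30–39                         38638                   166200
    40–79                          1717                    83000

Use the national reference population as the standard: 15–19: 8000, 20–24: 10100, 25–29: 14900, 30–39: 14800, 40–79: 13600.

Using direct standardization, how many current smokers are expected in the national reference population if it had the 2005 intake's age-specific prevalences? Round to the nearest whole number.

Age-specific rates per 1000 for the 2005 intake: 15.626, 366.798, 503.204, 232.479, 20.687.
Expected current smokers = Σ (standard pop × age-specific rate ÷ 1000)
= 8000×15.626/1000 + 10100×366.798/1000 + 14900×503.204/1000 + 14800×232.479/1000 + 13600×20.687/1000
= 125.01 + 3704.66 + 7497.74 + 3440.69 + 281.34 = 15049.43.

15049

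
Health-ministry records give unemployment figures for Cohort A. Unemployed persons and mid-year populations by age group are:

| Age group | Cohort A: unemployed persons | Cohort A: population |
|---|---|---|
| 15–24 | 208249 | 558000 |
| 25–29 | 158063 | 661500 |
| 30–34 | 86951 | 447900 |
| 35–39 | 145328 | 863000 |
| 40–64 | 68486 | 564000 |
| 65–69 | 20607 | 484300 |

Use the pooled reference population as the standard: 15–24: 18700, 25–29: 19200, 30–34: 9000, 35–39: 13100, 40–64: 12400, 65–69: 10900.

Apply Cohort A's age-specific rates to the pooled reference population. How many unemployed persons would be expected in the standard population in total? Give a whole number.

17489

Age-specific rates per 1000 for Cohort A: 373.206, 238.946, 194.130, 168.399, 121.429, 42.550.
Expected unemployed persons = Σ (standard pop × age-specific rate ÷ 1000)
= 18700×373.206/1000 + 19200×238.946/1000 + 9000×194.130/1000 + 13100×168.399/1000 + 12400×121.429/1000 + 10900×42.550/1000
= 6978.95 + 4587.77 + 1747.17 + 2206.02 + 1505.72 + 463.80 = 17489.44.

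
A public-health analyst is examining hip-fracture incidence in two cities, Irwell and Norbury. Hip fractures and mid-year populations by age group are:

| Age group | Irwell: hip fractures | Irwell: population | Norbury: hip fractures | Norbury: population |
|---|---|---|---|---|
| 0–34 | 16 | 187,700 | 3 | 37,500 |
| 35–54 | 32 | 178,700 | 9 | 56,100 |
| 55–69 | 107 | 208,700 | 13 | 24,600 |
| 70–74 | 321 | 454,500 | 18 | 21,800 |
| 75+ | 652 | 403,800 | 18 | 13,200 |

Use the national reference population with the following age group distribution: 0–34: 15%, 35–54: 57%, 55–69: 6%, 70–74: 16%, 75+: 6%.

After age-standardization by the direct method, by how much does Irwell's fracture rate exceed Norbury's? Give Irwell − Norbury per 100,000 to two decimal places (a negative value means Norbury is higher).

Age-specific rates per 100,000 for Irwell: 8.52, 17.91, 51.27, 70.63, 161.47.
For Norbury: 8.00, 16.04, 52.85, 82.57, 136.36.
Standard weights: 0.15, 0.57, 0.06, 0.16, 0.06.
Irwell: 0.1500×8.52 + 0.5700×17.91 + 0.0600×51.27 + 0.1600×70.63 + 0.0600×161.47 = 35.5502 per 100,000.
Norbury: 0.1500×8.00 + 0.5700×16.04 + 0.0600×52.85 + 0.1600×82.57 + 0.0600×136.36 = 34.9079 per 100,000.
Difference = 35.5502 − 34.9079 = 0.6422.

0.64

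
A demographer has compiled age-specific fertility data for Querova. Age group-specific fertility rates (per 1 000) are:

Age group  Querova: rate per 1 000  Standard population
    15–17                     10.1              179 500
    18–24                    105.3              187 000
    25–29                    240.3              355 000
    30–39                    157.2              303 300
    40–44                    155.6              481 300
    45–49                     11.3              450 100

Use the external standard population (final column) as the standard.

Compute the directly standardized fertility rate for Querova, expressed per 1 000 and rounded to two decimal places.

Standard total = 1 956 200; weights = 0.0918, 0.0956, 0.1815, 0.1550, 0.2460, 0.2301.
Standardized rate: 0.0918×10.1 + 0.0956×105.3 + 0.1815×240.3 + 0.1550×157.2 + 0.2460×155.6 + 0.2301×11.3 = 119.8577 per 1 000.

119.86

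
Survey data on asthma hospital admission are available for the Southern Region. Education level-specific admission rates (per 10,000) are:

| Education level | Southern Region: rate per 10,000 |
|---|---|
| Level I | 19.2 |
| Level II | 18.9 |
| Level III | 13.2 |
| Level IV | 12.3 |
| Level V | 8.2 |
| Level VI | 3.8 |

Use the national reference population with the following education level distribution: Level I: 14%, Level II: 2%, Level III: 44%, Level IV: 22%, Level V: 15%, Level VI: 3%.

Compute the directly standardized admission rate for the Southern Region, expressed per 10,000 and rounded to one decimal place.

Standard weights: 0.14, 0.02, 0.44, 0.22, 0.15, 0.03.
Standardized rate: 0.1400×19.2 + 0.0200×18.9 + 0.4400×13.2 + 0.2200×12.3 + 0.1500×8.2 + 0.0300×3.8 = 12.9240 per 10,000.

12.9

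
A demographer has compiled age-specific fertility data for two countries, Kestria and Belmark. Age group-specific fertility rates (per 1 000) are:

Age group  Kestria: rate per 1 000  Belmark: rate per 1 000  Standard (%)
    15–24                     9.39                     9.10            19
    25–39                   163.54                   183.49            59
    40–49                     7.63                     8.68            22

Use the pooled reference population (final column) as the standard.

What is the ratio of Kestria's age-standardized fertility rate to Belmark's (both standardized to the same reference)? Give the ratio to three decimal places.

Standard weights: 0.19, 0.59, 0.22.
Kestria: 0.1900×9.39 + 0.5900×163.54 + 0.2200×7.63 = 99.9513 per 1 000.
Belmark: 0.1900×9.10 + 0.5900×183.49 + 0.2200×8.68 = 111.8977 per 1 000.
Ratio = 99.9513 ÷ 111.8977 = 0.89324.

0.893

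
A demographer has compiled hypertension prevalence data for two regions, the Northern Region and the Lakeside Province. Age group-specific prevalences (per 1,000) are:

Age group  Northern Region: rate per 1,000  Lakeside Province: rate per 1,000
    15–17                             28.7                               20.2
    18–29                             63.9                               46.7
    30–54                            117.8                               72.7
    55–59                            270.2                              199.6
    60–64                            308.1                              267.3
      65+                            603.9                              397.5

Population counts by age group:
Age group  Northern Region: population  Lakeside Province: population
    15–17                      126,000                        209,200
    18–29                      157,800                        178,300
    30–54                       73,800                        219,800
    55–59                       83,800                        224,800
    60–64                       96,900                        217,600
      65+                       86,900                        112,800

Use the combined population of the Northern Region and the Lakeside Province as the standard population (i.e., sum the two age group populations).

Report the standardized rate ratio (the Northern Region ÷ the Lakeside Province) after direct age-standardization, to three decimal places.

1.363

Combined standard total = 1,787,700; weights = 0.1875, 0.1880, 0.1642, 0.1726, 0.1759, 0.1117.
The Northern Region: 0.1875×28.7 + 0.1880×63.9 + 0.1642×117.8 + 0.1726×270.2 + 0.1759×308.1 + 0.1117×603.9 = 205.0473 per 1,000.
The Lakeside Province: 0.1875×20.2 + 0.1880×46.7 + 0.1642×72.7 + 0.1726×199.6 + 0.1759×267.3 + 0.1117×397.5 = 150.3914 per 1,000.
Ratio = 205.0473 ÷ 150.3914 = 1.36342.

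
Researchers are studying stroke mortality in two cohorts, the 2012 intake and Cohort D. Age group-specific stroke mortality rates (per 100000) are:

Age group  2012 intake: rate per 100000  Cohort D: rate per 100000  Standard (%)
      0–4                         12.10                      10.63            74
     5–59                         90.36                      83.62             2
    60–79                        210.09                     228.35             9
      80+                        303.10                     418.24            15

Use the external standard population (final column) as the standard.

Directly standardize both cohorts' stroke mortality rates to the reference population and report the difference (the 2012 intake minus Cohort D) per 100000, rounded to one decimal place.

-17.7

Standard weights: 0.74, 0.02, 0.09, 0.15.
The 2012 intake: 0.7400×12.10 + 0.0200×90.36 + 0.0900×210.09 + 0.1500×303.10 = 75.1343 per 100000.
Cohort D: 0.7400×10.63 + 0.0200×83.62 + 0.0900×228.35 + 0.1500×418.24 = 92.8261 per 100000.
Difference = 75.1343 − 92.8261 = -17.6918.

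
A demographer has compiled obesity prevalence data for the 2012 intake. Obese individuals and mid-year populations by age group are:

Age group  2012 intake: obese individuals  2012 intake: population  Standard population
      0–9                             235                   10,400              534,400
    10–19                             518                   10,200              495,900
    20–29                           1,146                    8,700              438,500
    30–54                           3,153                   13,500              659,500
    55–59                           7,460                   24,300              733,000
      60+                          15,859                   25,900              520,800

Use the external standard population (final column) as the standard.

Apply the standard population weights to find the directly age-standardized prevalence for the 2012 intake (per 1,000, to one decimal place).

Age-specific rates per 1,000 for the 2012 intake: 22.596, 50.784, 131.724, 233.556, 306.996, 612.317.
Standard total = 3,382,100; weights = 0.1580, 0.1466, 0.1297, 0.1950, 0.2167, 0.1540.
Standardized rate: 0.1580×22.596 + 0.1466×50.784 + 0.1297×131.724 + 0.1950×233.556 + 0.2167×306.996 + 0.1540×612.317 = 234.4616 per 1,000.

234.5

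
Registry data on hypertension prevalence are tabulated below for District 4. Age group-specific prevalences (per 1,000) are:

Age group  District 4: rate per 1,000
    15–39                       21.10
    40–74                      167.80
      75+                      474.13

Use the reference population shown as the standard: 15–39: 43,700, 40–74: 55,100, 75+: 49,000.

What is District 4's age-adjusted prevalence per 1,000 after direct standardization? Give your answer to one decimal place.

Standard total = 147,800; weights = 0.2957, 0.3728, 0.3315.
Standardized rate: 0.2957×21.10 + 0.3728×167.80 + 0.3315×474.13 = 225.9825 per 1,000.

226.0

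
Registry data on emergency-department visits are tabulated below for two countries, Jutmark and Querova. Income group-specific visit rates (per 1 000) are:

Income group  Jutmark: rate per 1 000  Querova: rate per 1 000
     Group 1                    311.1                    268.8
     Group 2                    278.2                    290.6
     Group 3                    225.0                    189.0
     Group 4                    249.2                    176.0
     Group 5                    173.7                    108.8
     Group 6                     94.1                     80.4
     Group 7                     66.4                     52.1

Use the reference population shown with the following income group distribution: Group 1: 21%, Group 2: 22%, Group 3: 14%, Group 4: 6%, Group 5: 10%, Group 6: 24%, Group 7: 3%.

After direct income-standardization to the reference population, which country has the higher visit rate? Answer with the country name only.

Jutmark

Standard weights: 0.21, 0.22, 0.14, 0.06, 0.10, 0.24, 0.03.
Jutmark: 0.2100×311.1 + 0.2200×278.2 + 0.1400×225.0 + 0.0600×249.2 + 0.1000×173.7 + 0.2400×94.1 + 0.0300×66.4 = 214.9330 per 1 000.
Querova: 0.2100×268.8 + 0.2200×290.6 + 0.1400×189.0 + 0.0600×176.0 + 0.1000×108.8 + 0.2400×80.4 + 0.0300×52.1 = 189.1390 per 1 000.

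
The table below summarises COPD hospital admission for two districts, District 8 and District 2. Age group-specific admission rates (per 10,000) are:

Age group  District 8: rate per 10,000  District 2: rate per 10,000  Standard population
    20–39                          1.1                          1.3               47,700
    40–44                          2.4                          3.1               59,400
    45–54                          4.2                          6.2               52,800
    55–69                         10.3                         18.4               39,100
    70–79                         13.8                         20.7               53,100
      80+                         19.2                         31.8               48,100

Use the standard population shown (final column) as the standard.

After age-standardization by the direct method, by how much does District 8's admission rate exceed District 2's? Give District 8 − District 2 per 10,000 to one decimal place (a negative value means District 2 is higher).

Standard total = 300,200; weights = 0.1589, 0.1979, 0.1759, 0.1302, 0.1769, 0.1602.
District 8: 0.1589×1.1 + 0.1979×2.4 + 0.1759×4.2 + 0.1302×10.3 + 0.1769×13.8 + 0.1602×19.2 = 8.2472 per 10,000.
District 2: 0.1589×1.3 + 0.1979×3.1 + 0.1759×6.2 + 0.1302×18.4 + 0.1769×20.7 + 0.1602×31.8 = 13.0636 per 10,000.
Difference = 8.2472 − 13.0636 = -4.8164.

-4.8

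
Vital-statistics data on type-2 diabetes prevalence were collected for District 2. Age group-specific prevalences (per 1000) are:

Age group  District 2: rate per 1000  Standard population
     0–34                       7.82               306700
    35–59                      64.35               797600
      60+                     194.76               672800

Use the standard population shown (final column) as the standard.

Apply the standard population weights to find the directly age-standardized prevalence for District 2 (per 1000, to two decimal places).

103.97

Standard total = 1777100; weights = 0.1726, 0.4488, 0.3786.
Standardized rate: 0.1726×7.82 + 0.4488×64.35 + 0.3786×194.76 = 103.9663 per 1000.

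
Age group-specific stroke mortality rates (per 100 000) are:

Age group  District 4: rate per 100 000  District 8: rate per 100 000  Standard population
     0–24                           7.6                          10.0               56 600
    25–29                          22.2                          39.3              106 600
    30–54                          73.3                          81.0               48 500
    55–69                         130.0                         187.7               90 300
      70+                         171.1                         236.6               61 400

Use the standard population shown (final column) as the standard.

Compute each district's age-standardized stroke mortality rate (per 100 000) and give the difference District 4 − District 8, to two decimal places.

Standard total = 363 400; weights = 0.1558, 0.2933, 0.1335, 0.2485, 0.1690.
District 4: 0.1558×7.6 + 0.2933×22.2 + 0.1335×73.3 + 0.2485×130.0 + 0.1690×171.1 = 78.6909 per 100 000.
District 8: 0.1558×10.0 + 0.2933×39.3 + 0.1335×81.0 + 0.2485×187.7 + 0.1690×236.6 = 110.5130 per 100 000.
Difference = 78.6909 − 110.5130 = -31.8221.

-31.82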